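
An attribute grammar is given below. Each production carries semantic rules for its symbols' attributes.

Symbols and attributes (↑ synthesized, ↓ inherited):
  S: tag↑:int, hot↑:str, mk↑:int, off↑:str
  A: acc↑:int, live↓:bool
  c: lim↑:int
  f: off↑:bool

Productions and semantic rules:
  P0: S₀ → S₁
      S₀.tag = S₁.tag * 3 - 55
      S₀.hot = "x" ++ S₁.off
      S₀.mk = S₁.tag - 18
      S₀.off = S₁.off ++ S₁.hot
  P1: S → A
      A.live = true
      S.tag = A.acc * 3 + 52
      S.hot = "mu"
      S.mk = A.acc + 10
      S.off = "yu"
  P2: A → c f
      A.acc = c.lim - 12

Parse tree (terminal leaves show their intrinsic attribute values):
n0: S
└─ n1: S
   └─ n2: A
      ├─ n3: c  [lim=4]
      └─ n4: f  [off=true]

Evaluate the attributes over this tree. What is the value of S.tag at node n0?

1. n2.live = true  [true]
2. n3.lim = 4  [terminal]
3. n4.off = true  [terminal]
4. n2.acc = -8  [c.lim - 12]
5. n1.tag = 28  [A.acc * 3 + 52]
6. n1.hot = "mu"  ["mu"]
7. n1.mk = 2  [A.acc + 10]
8. n1.off = "yu"  ["yu"]
9. n0.tag = 29  [S₁.tag * 3 - 55]
10. n0.hot = "xyu"  ["x" ++ S₁.off]
11. n0.mk = 10  [S₁.tag - 18]
12. n0.off = "yumu"  [S₁.off ++ S₁.hot]

29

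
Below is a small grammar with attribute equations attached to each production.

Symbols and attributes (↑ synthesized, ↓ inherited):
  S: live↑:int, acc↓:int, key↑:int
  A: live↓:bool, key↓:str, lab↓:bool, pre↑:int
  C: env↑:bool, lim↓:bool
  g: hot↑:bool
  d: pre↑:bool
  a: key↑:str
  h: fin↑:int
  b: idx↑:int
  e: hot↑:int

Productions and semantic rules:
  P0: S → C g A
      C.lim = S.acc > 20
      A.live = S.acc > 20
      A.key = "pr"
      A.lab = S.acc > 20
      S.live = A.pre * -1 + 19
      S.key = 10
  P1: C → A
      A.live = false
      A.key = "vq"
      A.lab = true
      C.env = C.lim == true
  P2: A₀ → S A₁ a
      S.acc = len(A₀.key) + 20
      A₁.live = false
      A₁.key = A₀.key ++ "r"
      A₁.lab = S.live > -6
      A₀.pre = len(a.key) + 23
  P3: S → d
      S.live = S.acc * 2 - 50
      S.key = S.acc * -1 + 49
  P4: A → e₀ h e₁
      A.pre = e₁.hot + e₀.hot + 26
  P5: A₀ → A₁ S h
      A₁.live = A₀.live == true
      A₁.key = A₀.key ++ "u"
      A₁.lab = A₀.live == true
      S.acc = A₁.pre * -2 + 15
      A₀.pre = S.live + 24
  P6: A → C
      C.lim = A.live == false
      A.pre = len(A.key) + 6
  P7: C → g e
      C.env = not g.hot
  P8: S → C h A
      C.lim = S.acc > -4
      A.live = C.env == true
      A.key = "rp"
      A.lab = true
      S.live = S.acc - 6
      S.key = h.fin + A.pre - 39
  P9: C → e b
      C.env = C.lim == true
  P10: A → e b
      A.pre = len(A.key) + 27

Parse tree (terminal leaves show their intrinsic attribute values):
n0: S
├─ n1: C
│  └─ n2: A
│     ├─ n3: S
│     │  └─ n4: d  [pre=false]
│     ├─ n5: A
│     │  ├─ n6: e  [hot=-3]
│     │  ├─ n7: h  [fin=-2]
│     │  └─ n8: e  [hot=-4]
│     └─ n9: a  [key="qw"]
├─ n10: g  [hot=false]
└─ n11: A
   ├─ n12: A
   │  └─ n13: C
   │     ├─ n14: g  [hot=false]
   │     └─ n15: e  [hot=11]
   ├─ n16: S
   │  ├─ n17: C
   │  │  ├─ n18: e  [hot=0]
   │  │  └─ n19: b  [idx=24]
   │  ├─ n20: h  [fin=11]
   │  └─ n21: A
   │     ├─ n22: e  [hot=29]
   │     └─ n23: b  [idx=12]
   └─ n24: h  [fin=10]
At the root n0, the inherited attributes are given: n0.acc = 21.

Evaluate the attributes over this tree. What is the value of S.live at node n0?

1. n0.acc = 21  [given at root]
2. n1.lim = true  [S.acc > 20]
3. n2.live = false  [false]
4. n2.key = "vq"  ["vq"]
5. n2.lab = true  [true]
6. n3.acc = 22  [len(A₀.key) + 20]
7. n4.pre = false  [terminal]
8. n3.live = -6  [S.acc * 2 - 50]
9. n3.key = 27  [S.acc * -1 + 49]
10. n5.live = false  [false]
11. n5.key = "vqr"  [A₀.key ++ "r"]
12. n5.lab = false  [S.live > -6]
13. n6.hot = -3  [terminal]
14. n7.fin = -2  [terminal]
15. n8.hot = -4  [terminal]
16. n5.pre = 19  [e₁.hot + e₀.hot + 26]
17. n9.key = "qw"  [terminal]
18. n2.pre = 25  [len(a.key) + 23]
19. n1.env = true  [C.lim == true]
20. n10.hot = false  [terminal]
21. n11.live = true  [S.acc > 20]
22. n11.key = "pr"  ["pr"]
23. n11.lab = true  [S.acc > 20]
24. n12.live = true  [A₀.live == true]
25. n12.key = "pru"  [A₀.key ++ "u"]
26. n12.lab = true  [A₀.live == true]
27. n13.lim = false  [A.live == false]
28. n14.hot = false  [terminal]
29. n15.hot = 11  [terminal]
30. n13.env = true  [not g.hot]
31. n12.pre = 9  [len(A.key) + 6]
32. n16.acc = -3  [A₁.pre * -2 + 15]
33. n17.lim = true  [S.acc > -4]
34. n18.hot = 0  [terminal]
35. n19.idx = 24  [terminal]
36. n17.env = true  [C.lim == true]
37. n20.fin = 11  [terminal]
38. n21.live = true  [C.env == true]
39. n21.key = "rp"  ["rp"]
40. n21.lab = true  [true]
41. n22.hot = 29  [terminal]
42. n23.idx = 12  [terminal]
43. n21.pre = 29  [len(A.key) + 27]
44. n16.live = -9  [S.acc - 6]
45. n16.key = 1  [h.fin + A.pre - 39]
46. n24.fin = 10  [terminal]
47. n11.pre = 15  [S.live + 24]
48. n0.live = 4  [A.pre * -1 + 19]
49. n0.key = 10  [10]

4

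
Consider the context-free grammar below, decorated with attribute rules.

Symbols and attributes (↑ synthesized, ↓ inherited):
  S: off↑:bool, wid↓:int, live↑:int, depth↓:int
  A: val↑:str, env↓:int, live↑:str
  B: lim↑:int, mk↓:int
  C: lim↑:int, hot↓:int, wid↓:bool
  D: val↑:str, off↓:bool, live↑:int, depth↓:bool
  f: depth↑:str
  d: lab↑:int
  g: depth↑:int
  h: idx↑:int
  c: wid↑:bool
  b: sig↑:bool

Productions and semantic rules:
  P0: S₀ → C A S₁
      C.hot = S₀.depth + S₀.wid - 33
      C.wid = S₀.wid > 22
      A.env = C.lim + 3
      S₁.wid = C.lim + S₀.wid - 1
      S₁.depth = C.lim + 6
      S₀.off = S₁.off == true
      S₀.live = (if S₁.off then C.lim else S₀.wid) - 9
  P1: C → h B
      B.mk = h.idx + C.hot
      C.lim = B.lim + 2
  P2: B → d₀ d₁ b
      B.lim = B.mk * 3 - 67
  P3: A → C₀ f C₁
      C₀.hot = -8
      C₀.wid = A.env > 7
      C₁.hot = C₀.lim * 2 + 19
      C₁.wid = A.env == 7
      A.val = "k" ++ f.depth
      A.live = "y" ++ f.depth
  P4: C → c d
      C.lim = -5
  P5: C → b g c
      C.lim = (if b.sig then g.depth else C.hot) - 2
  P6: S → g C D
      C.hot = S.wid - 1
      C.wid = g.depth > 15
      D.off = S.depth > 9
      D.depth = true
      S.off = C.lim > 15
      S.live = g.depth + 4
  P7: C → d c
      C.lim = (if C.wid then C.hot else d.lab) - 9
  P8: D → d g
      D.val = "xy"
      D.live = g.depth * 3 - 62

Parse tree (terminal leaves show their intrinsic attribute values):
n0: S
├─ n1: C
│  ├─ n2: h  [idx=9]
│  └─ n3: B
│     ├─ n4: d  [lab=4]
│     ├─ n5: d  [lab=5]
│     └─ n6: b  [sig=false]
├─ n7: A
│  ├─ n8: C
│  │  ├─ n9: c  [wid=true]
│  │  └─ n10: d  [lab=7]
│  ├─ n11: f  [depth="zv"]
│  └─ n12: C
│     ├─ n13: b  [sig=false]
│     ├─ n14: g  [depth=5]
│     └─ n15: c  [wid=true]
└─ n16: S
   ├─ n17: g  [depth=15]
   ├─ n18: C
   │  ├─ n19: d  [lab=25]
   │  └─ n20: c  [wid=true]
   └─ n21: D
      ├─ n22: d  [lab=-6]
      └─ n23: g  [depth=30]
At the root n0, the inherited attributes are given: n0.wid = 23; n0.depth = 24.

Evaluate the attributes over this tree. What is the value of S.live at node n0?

-5

1. n0.wid = 23  [given at root]
2. n0.depth = 24  [given at root]
3. n1.hot = 14  [S₀.depth + S₀.wid - 33]
4. n1.wid = true  [S₀.wid > 22]
5. n2.idx = 9  [terminal]
6. n3.mk = 23  [h.idx + C.hot]
7. n4.lab = 4  [terminal]
8. n5.lab = 5  [terminal]
9. n6.sig = false  [terminal]
10. n3.lim = 2  [B.mk * 3 - 67]
11. n1.lim = 4  [B.lim + 2]
12. n7.env = 7  [C.lim + 3]
13. n8.hot = -8  [-8]
14. n8.wid = false  [A.env > 7]
15. n9.wid = true  [terminal]
16. n10.lab = 7  [terminal]
17. n8.lim = -5  [-5]
18. n11.depth = "zv"  [terminal]
19. n12.hot = 9  [C₀.lim * 2 + 19]
20. n12.wid = true  [A.env == 7]
21. n13.sig = false  [terminal]
22. n14.depth = 5  [terminal]
23. n15.wid = true  [terminal]
24. n12.lim = 7  [(if b.sig then g.depth else C.hot) - 2]
25. n7.val = "kzv"  ["k" ++ f.depth]
26. n7.live = "yzv"  ["y" ++ f.depth]
27. n16.wid = 26  [C.lim + S₀.wid - 1]
28. n16.depth = 10  [C.lim + 6]
29. n17.depth = 15  [terminal]
30. n18.hot = 25  [S.wid - 1]
31. n18.wid = false  [g.depth > 15]
32. n19.lab = 25  [terminal]
33. n20.wid = true  [terminal]
34. n18.lim = 16  [(if C.wid then C.hot else d.lab) - 9]
35. n21.off = true  [S.depth > 9]
36. n21.depth = true  [true]
37. n22.lab = -6  [terminal]
38. n23.depth = 30  [terminal]
39. n21.val = "xy"  ["xy"]
40. n21.live = 28  [g.depth * 3 - 62]
41. n16.off = true  [C.lim > 15]
42. n16.live = 19  [g.depth + 4]
43. n0.off = true  [S₁.off == true]
44. n0.live = -5  [(if S₁.off then C.lim else S₀.wid) - 9]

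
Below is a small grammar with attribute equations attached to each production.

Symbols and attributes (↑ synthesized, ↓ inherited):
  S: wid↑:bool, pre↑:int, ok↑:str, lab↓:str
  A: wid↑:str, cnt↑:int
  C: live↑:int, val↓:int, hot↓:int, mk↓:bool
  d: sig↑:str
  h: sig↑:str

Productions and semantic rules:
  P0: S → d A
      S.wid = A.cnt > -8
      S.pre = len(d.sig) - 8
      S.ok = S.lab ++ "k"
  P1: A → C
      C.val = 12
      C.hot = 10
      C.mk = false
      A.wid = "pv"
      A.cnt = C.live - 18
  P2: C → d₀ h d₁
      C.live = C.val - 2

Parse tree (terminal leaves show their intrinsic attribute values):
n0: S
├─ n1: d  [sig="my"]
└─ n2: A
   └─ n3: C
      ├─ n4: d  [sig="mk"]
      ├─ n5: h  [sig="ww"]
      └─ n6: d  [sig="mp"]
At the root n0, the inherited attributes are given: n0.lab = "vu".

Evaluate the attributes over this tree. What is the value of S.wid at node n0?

1. n0.lab = "vu"  [given at root]
2. n1.sig = "my"  [terminal]
3. n3.val = 12  [12]
4. n3.hot = 10  [10]
5. n3.mk = false  [false]
6. n4.sig = "mk"  [terminal]
7. n5.sig = "ww"  [terminal]
8. n6.sig = "mp"  [terminal]
9. n3.live = 10  [C.val - 2]
10. n2.wid = "pv"  ["pv"]
11. n2.cnt = -8  [C.live - 18]
12. n0.wid = false  [A.cnt > -8]
13. n0.pre = -6  [len(d.sig) - 8]
14. n0.ok = "vuk"  [S.lab ++ "k"]

false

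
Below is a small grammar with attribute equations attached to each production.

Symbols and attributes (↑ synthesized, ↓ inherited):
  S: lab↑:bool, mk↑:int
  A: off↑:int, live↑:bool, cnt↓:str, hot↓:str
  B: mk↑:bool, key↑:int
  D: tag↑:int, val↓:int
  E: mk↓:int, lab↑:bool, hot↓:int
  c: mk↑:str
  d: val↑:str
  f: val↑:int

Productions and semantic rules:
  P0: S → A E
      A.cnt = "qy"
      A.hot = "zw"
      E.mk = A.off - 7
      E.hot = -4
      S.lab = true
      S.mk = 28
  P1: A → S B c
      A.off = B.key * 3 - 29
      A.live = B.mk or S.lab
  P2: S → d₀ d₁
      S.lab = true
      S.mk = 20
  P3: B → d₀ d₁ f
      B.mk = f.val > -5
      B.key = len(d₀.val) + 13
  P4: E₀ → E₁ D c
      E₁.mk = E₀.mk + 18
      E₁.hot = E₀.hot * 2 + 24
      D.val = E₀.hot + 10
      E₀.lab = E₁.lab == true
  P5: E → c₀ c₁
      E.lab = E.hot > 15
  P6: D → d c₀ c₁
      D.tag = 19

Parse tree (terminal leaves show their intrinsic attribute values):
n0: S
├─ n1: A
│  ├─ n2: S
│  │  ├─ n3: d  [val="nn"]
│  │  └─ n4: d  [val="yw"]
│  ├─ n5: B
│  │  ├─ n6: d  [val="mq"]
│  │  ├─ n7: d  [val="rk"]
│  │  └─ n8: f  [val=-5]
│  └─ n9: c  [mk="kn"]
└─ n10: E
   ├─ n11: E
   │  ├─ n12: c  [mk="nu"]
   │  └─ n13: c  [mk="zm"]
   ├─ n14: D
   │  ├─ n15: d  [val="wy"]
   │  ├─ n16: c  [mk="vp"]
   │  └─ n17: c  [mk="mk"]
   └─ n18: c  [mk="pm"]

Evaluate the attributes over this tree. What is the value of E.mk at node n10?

1. n1.cnt = "qy"  ["qy"]
2. n1.hot = "zw"  ["zw"]
3. n3.val = "nn"  [terminal]
4. n4.val = "yw"  [terminal]
5. n2.lab = true  [true]
6. n2.mk = 20  [20]
7. n6.val = "mq"  [terminal]
8. n7.val = "rk"  [terminal]
9. n8.val = -5  [terminal]
10. n5.mk = false  [f.val > -5]
11. n5.key = 15  [len(d₀.val) + 13]
12. n9.mk = "kn"  [terminal]
13. n1.off = 16  [B.key * 3 - 29]
14. n1.live = true  [B.mk or S.lab]
15. n10.mk = 9  [A.off - 7]
16. n10.hot = -4  [-4]
17. n11.mk = 27  [E₀.mk + 18]
18. n11.hot = 16  [E₀.hot * 2 + 24]
19. n12.mk = "nu"  [terminal]
20. n13.mk = "zm"  [terminal]
21. n11.lab = true  [E.hot > 15]
22. n14.val = 6  [E₀.hot + 10]
23. n15.val = "wy"  [terminal]
24. n16.mk = "vp"  [terminal]
25. n17.mk = "mk"  [terminal]
26. n14.tag = 19  [19]
27. n18.mk = "pm"  [terminal]
28. n10.lab = true  [E₁.lab == true]
29. n0.lab = true  [true]
30. n0.mk = 28  [28]

9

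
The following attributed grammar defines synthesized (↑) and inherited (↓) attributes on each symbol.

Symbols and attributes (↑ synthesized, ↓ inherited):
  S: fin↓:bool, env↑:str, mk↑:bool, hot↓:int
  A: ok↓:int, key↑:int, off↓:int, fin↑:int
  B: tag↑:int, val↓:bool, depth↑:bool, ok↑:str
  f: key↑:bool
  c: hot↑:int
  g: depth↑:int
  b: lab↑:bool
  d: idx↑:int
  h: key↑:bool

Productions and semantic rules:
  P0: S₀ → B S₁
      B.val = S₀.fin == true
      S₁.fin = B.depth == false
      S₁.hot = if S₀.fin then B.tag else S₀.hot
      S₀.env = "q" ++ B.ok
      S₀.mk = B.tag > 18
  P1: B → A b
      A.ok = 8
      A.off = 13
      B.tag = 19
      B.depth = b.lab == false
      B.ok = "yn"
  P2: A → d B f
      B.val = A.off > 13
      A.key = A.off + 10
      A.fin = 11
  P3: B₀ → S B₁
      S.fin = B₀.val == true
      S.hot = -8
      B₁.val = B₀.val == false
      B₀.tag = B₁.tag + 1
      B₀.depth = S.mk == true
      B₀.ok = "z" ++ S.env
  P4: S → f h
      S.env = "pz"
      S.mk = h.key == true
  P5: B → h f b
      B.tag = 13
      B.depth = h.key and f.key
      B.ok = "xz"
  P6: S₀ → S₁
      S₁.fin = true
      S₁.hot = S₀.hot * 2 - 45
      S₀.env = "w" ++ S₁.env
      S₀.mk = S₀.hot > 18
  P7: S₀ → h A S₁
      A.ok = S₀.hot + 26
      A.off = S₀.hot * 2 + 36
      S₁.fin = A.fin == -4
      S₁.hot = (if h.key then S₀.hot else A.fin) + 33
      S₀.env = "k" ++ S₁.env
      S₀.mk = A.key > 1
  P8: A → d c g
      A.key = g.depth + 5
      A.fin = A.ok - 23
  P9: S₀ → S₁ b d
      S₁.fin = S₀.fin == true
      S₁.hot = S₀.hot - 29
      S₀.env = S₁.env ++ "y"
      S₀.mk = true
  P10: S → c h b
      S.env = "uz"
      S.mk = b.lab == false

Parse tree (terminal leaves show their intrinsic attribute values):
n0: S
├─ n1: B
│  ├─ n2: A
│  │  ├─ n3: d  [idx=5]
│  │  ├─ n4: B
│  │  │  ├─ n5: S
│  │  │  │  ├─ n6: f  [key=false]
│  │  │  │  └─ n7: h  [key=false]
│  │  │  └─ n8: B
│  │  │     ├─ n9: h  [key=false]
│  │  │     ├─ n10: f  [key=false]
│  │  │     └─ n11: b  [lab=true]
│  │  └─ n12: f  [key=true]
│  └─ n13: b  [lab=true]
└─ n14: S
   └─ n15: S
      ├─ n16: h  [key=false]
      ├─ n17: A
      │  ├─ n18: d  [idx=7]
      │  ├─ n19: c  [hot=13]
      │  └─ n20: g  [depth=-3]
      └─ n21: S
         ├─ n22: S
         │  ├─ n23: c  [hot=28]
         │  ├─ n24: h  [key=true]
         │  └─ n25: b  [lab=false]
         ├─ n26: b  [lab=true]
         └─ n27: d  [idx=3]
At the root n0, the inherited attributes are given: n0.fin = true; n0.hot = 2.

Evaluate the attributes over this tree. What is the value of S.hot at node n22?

1. n0.fin = true  [given at root]
2. n0.hot = 2  [given at root]
3. n1.val = true  [S₀.fin == true]
4. n2.ok = 8  [8]
5. n2.off = 13  [13]
6. n3.idx = 5  [terminal]
7. n4.val = false  [A.off > 13]
8. n5.fin = false  [B₀.val == true]
9. n5.hot = -8  [-8]
10. n6.key = false  [terminal]
11. n7.key = false  [terminal]
12. n5.env = "pz"  ["pz"]
13. n5.mk = false  [h.key == true]
14. n8.val = true  [B₀.val == false]
15. n9.key = false  [terminal]
16. n10.key = false  [terminal]
17. n11.lab = true  [terminal]
18. n8.tag = 13  [13]
19. n8.depth = false  [h.key and f.key]
20. n8.ok = "xz"  ["xz"]
21. n4.tag = 14  [B₁.tag + 1]
22. n4.depth = false  [S.mk == true]
23. n4.ok = "zpz"  ["z" ++ S.env]
24. n12.key = true  [terminal]
25. n2.key = 23  [A.off + 10]
26. n2.fin = 11  [11]
27. n13.lab = true  [terminal]
28. n1.tag = 19  [19]
29. n1.depth = false  [b.lab == false]
30. n1.ok = "yn"  ["yn"]
31. n14.fin = true  [B.depth == false]
32. n14.hot = 19  [if S₀.fin then B.tag else S₀.hot]
33. n15.fin = true  [true]
34. n15.hot = -7  [S₀.hot * 2 - 45]
35. n16.key = false  [terminal]
36. n17.ok = 19  [S₀.hot + 26]
37. n17.off = 22  [S₀.hot * 2 + 36]
38. n18.idx = 7  [terminal]
39. n19.hot = 13  [terminal]
40. n20.depth = -3  [terminal]
41. n17.key = 2  [g.depth + 5]
42. n17.fin = -4  [A.ok - 23]
43. n21.fin = true  [A.fin == -4]
44. n21.hot = 29  [(if h.key then S₀.hot else A.fin) + 33]
45. n22.fin = true  [S₀.fin == true]
46. n22.hot = 0  [S₀.hot - 29]
47. n23.hot = 28  [terminal]
48. n24.key = true  [terminal]
49. n25.lab = false  [terminal]
50. n22.env = "uz"  ["uz"]
51. n22.mk = true  [b.lab == false]
52. n26.lab = true  [terminal]
53. n27.idx = 3  [terminal]
54. n21.env = "uzy"  [S₁.env ++ "y"]
55. n21.mk = true  [true]
56. n15.env = "kuzy"  ["k" ++ S₁.env]
57. n15.mk = true  [A.key > 1]
58. n14.env = "wkuzy"  ["w" ++ S₁.env]
59. n14.mk = true  [S₀.hot > 18]
60. n0.env = "qyn"  ["q" ++ B.ok]
61. n0.mk = true  [B.tag > 18]

0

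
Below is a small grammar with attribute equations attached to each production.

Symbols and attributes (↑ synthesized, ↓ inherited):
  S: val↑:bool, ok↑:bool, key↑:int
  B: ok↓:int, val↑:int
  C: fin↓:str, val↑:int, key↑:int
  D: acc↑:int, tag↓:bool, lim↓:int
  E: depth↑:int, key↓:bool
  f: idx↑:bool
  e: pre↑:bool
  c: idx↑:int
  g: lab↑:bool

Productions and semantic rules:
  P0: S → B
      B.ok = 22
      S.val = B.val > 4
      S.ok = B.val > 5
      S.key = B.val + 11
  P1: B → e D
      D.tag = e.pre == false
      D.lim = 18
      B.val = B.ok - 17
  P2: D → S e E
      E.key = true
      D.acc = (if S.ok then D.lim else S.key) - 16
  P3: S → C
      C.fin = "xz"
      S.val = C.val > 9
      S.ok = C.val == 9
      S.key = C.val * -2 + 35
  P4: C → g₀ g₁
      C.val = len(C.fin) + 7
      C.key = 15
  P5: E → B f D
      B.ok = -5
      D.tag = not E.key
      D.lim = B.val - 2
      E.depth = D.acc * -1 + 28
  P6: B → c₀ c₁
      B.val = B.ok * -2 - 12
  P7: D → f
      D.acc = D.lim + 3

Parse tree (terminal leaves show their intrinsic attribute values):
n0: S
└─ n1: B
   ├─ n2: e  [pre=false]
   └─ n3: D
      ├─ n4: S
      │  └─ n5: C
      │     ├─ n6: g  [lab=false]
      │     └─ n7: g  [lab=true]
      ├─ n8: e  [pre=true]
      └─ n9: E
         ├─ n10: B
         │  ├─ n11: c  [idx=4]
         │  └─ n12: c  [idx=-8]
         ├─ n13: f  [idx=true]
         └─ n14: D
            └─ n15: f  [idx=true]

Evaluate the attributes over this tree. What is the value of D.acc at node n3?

2

1. n1.ok = 22  [22]
2. n2.pre = false  [terminal]
3. n3.tag = true  [e.pre == false]
4. n3.lim = 18  [18]
5. n5.fin = "xz"  ["xz"]
6. n6.lab = false  [terminal]
7. n7.lab = true  [terminal]
8. n5.val = 9  [len(C.fin) + 7]
9. n5.key = 15  [15]
10. n4.val = false  [C.val > 9]
11. n4.ok = true  [C.val == 9]
12. n4.key = 17  [C.val * -2 + 35]
13. n8.pre = true  [terminal]
14. n9.key = true  [true]
15. n10.ok = -5  [-5]
16. n11.idx = 4  [terminal]
17. n12.idx = -8  [terminal]
18. n10.val = -2  [B.ok * -2 - 12]
19. n13.idx = true  [terminal]
20. n14.tag = false  [not E.key]
21. n14.lim = -4  [B.val - 2]
22. n15.idx = true  [terminal]
23. n14.acc = -1  [D.lim + 3]
24. n9.depth = 29  [D.acc * -1 + 28]
25. n3.acc = 2  [(if S.ok then D.lim else S.key) - 16]
26. n1.val = 5  [B.ok - 17]
27. n0.val = true  [B.val > 4]
28. n0.ok = false  [B.val > 5]
29. n0.key = 16  [B.val + 11]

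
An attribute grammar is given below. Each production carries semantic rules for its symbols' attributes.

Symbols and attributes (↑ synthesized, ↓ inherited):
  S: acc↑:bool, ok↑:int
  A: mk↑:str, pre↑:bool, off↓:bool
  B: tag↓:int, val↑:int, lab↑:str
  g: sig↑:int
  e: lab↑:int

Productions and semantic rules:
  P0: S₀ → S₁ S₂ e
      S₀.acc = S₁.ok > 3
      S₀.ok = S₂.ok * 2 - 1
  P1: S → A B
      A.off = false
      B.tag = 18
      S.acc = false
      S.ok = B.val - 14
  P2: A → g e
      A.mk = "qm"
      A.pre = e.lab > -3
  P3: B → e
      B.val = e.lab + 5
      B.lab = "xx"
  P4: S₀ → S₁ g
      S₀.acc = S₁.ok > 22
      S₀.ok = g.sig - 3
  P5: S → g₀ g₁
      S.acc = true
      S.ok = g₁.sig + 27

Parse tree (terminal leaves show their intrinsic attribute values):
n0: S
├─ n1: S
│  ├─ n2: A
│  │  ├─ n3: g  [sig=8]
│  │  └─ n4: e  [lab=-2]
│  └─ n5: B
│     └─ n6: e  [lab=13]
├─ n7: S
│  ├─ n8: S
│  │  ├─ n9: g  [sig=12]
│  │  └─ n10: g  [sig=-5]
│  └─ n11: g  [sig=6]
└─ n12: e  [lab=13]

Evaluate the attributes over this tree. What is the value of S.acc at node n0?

true

1. n2.off = false  [false]
2. n3.sig = 8  [terminal]
3. n4.lab = -2  [terminal]
4. n2.mk = "qm"  ["qm"]
5. n2.pre = true  [e.lab > -3]
6. n5.tag = 18  [18]
7. n6.lab = 13  [terminal]
8. n5.val = 18  [e.lab + 5]
9. n5.lab = "xx"  ["xx"]
10. n1.acc = false  [false]
11. n1.ok = 4  [B.val - 14]
12. n9.sig = 12  [terminal]
13. n10.sig = -5  [terminal]
14. n8.acc = true  [true]
15. n8.ok = 22  [g₁.sig + 27]
16. n11.sig = 6  [terminal]
17. n7.acc = false  [S₁.ok > 22]
18. n7.ok = 3  [g.sig - 3]
19. n12.lab = 13  [terminal]
20. n0.acc = true  [S₁.ok > 3]
21. n0.ok = 5  [S₂.ok * 2 - 1]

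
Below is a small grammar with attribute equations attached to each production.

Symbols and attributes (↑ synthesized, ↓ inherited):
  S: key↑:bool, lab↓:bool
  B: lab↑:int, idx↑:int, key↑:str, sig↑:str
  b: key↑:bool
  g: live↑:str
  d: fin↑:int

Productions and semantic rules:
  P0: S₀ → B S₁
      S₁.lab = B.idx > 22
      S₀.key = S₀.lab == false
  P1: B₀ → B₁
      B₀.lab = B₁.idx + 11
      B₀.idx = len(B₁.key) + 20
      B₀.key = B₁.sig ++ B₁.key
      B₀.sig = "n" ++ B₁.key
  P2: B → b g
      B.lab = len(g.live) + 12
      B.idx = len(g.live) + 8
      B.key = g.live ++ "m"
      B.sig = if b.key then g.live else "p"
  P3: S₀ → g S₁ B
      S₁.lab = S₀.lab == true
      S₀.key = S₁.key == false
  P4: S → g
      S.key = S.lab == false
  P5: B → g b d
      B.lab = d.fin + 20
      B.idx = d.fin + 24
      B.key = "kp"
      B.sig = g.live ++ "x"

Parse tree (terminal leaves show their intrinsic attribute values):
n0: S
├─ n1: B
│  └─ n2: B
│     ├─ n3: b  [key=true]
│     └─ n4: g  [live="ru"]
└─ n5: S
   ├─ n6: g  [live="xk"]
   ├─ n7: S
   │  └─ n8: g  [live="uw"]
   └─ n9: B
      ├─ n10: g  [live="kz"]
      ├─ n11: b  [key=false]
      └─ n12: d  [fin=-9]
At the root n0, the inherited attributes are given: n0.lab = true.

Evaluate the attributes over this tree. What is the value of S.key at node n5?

true

1. n0.lab = true  [given at root]
2. n3.key = true  [terminal]
3. n4.live = "ru"  [terminal]
4. n2.lab = 14  [len(g.live) + 12]
5. n2.idx = 10  [len(g.live) + 8]
6. n2.key = "rum"  [g.live ++ "m"]
7. n2.sig = "ru"  [if b.key then g.live else "p"]
8. n1.lab = 21  [B₁.idx + 11]
9. n1.idx = 23  [len(B₁.key) + 20]
10. n1.key = "rurum"  [B₁.sig ++ B₁.key]
11. n1.sig = "nrum"  ["n" ++ B₁.key]
12. n5.lab = true  [B.idx > 22]
13. n6.live = "xk"  [terminal]
14. n7.lab = true  [S₀.lab == true]
15. n8.live = "uw"  [terminal]
16. n7.key = false  [S.lab == false]
17. n10.live = "kz"  [terminal]
18. n11.key = false  [terminal]
19. n12.fin = -9  [terminal]
20. n9.lab = 11  [d.fin + 20]
21. n9.idx = 15  [d.fin + 24]
22. n9.key = "kp"  ["kp"]
23. n9.sig = "kzx"  [g.live ++ "x"]
24. n5.key = true  [S₁.key == false]
25. n0.key = false  [S₀.lab == false]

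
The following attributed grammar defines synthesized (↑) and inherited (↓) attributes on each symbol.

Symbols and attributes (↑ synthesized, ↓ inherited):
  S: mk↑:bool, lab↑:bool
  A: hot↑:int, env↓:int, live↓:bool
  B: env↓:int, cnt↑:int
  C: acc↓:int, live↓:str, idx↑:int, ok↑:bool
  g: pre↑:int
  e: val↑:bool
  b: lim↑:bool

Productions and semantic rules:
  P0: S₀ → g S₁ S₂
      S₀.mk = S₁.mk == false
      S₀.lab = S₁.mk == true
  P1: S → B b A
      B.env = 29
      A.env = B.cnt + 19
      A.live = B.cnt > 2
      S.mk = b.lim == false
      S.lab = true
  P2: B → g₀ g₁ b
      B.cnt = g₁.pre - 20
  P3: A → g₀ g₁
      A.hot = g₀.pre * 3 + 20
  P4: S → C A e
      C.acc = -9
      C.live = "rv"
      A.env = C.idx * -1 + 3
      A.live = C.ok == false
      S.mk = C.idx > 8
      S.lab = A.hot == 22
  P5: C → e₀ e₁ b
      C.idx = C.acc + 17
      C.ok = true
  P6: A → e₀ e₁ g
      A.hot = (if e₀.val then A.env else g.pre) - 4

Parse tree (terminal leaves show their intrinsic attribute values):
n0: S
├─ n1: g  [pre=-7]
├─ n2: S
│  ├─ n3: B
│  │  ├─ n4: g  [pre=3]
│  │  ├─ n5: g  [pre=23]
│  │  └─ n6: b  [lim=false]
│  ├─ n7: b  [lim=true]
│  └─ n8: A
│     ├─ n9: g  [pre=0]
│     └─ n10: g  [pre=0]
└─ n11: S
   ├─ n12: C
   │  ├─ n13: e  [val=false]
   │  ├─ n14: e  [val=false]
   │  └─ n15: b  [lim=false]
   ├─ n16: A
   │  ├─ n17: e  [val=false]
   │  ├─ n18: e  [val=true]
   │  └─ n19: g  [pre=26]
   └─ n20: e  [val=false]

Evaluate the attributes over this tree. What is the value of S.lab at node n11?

true

1. n1.pre = -7  [terminal]
2. n3.env = 29  [29]
3. n4.pre = 3  [terminal]
4. n5.pre = 23  [terminal]
5. n6.lim = false  [terminal]
6. n3.cnt = 3  [g₁.pre - 20]
7. n7.lim = true  [terminal]
8. n8.env = 22  [B.cnt + 19]
9. n8.live = true  [B.cnt > 2]
10. n9.pre = 0  [terminal]
11. n10.pre = 0  [terminal]
12. n8.hot = 20  [g₀.pre * 3 + 20]
13. n2.mk = false  [b.lim == false]
14. n2.lab = true  [true]
15. n12.acc = -9  [-9]
16. n12.live = "rv"  ["rv"]
17. n13.val = false  [terminal]
18. n14.val = false  [terminal]
19. n15.lim = false  [terminal]
20. n12.idx = 8  [C.acc + 17]
21. n12.ok = true  [true]
22. n16.env = -5  [C.idx * -1 + 3]
23. n16.live = false  [C.ok == false]
24. n17.val = false  [terminal]
25. n18.val = true  [terminal]
26. n19.pre = 26  [terminal]
27. n16.hot = 22  [(if e₀.val then A.env else g.pre) - 4]
28. n20.val = false  [terminal]
29. n11.mk = false  [C.idx > 8]
30. n11.lab = true  [A.hot == 22]
31. n0.mk = true  [S₁.mk == false]
32. n0.lab = false  [S₁.mk == true]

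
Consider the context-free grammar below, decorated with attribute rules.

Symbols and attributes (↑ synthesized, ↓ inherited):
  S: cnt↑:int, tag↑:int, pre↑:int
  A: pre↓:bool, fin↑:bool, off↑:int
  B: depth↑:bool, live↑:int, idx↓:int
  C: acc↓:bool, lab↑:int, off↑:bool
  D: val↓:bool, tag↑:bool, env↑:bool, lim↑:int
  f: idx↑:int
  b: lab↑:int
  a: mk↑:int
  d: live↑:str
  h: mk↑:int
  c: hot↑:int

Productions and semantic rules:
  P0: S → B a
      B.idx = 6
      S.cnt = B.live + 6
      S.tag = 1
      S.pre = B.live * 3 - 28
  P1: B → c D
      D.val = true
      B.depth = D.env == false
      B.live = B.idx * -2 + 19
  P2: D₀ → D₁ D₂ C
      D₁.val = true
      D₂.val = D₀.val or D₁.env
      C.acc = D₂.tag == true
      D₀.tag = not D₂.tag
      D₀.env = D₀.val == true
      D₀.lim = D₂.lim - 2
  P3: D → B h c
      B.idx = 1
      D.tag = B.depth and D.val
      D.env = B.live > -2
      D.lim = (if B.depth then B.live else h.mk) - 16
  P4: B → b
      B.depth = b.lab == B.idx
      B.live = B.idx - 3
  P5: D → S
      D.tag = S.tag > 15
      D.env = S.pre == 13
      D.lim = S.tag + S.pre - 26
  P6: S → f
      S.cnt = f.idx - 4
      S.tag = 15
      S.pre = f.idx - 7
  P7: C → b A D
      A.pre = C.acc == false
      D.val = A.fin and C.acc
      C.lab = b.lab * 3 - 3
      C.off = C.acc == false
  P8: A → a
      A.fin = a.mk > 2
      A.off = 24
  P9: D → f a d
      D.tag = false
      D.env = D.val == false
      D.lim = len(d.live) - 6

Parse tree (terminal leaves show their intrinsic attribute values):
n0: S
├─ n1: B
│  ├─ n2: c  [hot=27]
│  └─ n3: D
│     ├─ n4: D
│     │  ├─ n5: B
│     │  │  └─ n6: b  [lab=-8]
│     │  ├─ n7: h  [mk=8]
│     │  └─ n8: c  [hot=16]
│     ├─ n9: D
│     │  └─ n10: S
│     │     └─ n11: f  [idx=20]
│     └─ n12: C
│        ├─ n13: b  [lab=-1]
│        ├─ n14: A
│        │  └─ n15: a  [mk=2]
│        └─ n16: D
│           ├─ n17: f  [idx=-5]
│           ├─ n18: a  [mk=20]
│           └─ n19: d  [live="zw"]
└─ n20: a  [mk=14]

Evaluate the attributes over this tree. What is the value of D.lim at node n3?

1. n1.idx = 6  [6]
2. n2.hot = 27  [terminal]
3. n3.val = true  [true]
4. n4.val = true  [true]
5. n5.idx = 1  [1]
6. n6.lab = -8  [terminal]
7. n5.depth = false  [b.lab == B.idx]
8. n5.live = -2  [B.idx - 3]
9. n7.mk = 8  [terminal]
10. n8.hot = 16  [terminal]
11. n4.tag = false  [B.depth and D.val]
12. n4.env = false  [B.live > -2]
13. n4.lim = -8  [(if B.depth then B.live else h.mk) - 16]
14. n9.val = true  [D₀.val or D₁.env]
15. n11.idx = 20  [terminal]
16. n10.cnt = 16  [f.idx - 4]
17. n10.tag = 15  [15]
18. n10.pre = 13  [f.idx - 7]
19. n9.tag = false  [S.tag > 15]
20. n9.env = true  [S.pre == 13]
21. n9.lim = 2  [S.tag + S.pre - 26]
22. n12.acc = false  [D₂.tag == true]
23. n13.lab = -1  [terminal]
24. n14.pre = true  [C.acc == false]
25. n15.mk = 2  [terminal]
26. n14.fin = false  [a.mk > 2]
27. n14.off = 24  [24]
28. n16.val = false  [A.fin and C.acc]
29. n17.idx = -5  [terminal]
30. n18.mk = 20  [terminal]
31. n19.live = "zw"  [terminal]
32. n16.tag = false  [false]
33. n16.env = true  [D.val == false]
34. n16.lim = -4  [len(d.live) - 6]
35. n12.lab = -6  [b.lab * 3 - 3]
36. n12.off = true  [C.acc == false]
37. n3.tag = true  [not D₂.tag]
38. n3.env = true  [D₀.val == true]
39. n3.lim = 0  [D₂.lim - 2]
40. n1.depth = false  [D.env == false]
41. n1.live = 7  [B.idx * -2 + 19]
42. n20.mk = 14  [terminal]
43. n0.cnt = 13  [B.live + 6]
44. n0.tag = 1  [1]
45. n0.pre = -7  [B.live * 3 - 28]

0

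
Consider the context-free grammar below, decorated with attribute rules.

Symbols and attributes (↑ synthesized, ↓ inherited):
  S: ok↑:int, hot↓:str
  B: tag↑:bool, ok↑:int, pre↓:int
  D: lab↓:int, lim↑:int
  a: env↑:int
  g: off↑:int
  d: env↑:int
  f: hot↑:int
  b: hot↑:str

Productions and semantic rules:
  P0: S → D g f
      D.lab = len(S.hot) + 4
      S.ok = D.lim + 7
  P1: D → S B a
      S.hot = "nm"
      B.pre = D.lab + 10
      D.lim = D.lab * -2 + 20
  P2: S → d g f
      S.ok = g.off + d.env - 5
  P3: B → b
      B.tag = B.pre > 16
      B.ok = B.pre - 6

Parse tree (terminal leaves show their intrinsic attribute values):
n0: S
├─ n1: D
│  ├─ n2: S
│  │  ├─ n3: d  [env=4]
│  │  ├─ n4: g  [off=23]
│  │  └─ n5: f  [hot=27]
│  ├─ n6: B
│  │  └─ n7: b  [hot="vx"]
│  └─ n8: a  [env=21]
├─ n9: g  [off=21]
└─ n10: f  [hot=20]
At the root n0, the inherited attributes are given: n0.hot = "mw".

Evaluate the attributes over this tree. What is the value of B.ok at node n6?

10

1. n0.hot = "mw"  [given at root]
2. n1.lab = 6  [len(S.hot) + 4]
3. n2.hot = "nm"  ["nm"]
4. n3.env = 4  [terminal]
5. n4.off = 23  [terminal]
6. n5.hot = 27  [terminal]
7. n2.ok = 22  [g.off + d.env - 5]
8. n6.pre = 16  [D.lab + 10]
9. n7.hot = "vx"  [terminal]
10. n6.tag = false  [B.pre > 16]
11. n6.ok = 10  [B.pre - 6]
12. n8.env = 21  [terminal]
13. n1.lim = 8  [D.lab * -2 + 20]
14. n9.off = 21  [terminal]
15. n10.hot = 20  [terminal]
16. n0.ok = 15  [D.lim + 7]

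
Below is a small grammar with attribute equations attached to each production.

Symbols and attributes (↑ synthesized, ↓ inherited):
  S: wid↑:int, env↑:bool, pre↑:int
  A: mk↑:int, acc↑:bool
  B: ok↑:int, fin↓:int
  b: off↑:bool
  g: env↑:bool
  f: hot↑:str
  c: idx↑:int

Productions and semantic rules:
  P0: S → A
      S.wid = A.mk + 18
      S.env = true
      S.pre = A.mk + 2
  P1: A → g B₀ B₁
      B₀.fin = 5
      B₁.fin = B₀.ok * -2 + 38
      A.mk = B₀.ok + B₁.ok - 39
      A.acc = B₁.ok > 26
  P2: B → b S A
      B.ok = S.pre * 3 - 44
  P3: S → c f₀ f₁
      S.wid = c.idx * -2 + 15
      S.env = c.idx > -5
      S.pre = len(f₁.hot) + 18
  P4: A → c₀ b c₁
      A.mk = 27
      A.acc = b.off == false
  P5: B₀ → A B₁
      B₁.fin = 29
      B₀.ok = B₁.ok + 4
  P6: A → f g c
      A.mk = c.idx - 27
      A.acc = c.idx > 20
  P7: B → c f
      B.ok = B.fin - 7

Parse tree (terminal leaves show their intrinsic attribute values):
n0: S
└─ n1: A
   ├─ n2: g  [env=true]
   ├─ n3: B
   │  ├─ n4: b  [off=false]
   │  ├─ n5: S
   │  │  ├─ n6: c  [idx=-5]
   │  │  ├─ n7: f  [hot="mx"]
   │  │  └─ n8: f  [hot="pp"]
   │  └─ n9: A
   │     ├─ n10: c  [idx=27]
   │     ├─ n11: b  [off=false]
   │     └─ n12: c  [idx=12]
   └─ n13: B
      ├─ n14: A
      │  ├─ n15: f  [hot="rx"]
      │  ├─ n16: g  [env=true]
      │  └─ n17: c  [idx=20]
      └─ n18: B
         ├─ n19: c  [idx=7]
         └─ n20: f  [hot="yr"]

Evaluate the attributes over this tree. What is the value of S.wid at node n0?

1. n2.env = true  [terminal]
2. n3.fin = 5  [5]
3. n4.off = false  [terminal]
4. n6.idx = -5  [terminal]
5. n7.hot = "mx"  [terminal]
6. n8.hot = "pp"  [terminal]
7. n5.wid = 25  [c.idx * -2 + 15]
8. n5.env = false  [c.idx > -5]
9. n5.pre = 20  [len(f₁.hot) + 18]
10. n10.idx = 27  [terminal]
11. n11.off = false  [terminal]
12. n12.idx = 12  [terminal]
13. n9.mk = 27  [27]
14. n9.acc = true  [b.off == false]
15. n3.ok = 16  [S.pre * 3 - 44]
16. n13.fin = 6  [B₀.ok * -2 + 38]
17. n15.hot = "rx"  [terminal]
18. n16.env = true  [terminal]
19. n17.idx = 20  [terminal]
20. n14.mk = -7  [c.idx - 27]
21. n14.acc = false  [c.idx > 20]
22. n18.fin = 29  [29]
23. n19.idx = 7  [terminal]
24. n20.hot = "yr"  [terminal]
25. n18.ok = 22  [B.fin - 7]
26. n13.ok = 26  [B₁.ok + 4]
27. n1.mk = 3  [B₀.ok + B₁.ok - 39]
28. n1.acc = false  [B₁.ok > 26]
29. n0.wid = 21  [A.mk + 18]
30. n0.env = true  [true]
31. n0.pre = 5  [A.mk + 2]

21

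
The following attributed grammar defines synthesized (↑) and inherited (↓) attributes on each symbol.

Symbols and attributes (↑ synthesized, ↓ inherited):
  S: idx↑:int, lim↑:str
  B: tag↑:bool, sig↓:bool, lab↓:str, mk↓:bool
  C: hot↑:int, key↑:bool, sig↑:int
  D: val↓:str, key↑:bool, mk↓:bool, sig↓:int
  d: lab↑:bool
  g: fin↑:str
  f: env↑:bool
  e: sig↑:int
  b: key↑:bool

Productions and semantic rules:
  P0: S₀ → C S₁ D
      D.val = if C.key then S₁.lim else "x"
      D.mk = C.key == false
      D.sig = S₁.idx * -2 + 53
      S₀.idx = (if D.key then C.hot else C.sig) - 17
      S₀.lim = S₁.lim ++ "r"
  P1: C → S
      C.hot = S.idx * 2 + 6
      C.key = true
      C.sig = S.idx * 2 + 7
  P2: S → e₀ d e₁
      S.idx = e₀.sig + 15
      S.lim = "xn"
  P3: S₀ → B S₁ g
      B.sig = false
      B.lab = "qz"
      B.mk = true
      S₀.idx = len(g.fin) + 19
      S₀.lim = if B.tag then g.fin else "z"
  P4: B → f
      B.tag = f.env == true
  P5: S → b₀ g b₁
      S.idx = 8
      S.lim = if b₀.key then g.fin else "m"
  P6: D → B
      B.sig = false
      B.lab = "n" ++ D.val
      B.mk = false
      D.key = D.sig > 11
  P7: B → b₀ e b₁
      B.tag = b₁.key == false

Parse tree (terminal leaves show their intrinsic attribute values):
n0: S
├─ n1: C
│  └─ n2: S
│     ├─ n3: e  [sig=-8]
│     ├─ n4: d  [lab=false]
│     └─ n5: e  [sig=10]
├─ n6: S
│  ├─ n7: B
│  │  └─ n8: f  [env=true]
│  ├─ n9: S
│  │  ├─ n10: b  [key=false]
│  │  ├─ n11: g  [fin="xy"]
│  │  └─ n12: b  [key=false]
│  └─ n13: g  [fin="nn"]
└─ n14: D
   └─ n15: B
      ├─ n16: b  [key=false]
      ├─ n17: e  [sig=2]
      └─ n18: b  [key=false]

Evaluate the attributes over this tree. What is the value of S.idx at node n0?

1. n3.sig = -8  [terminal]
2. n4.lab = false  [terminal]
3. n5.sig = 10  [terminal]
4. n2.idx = 7  [e₀.sig + 15]
5. n2.lim = "xn"  ["xn"]
6. n1.hot = 20  [S.idx * 2 + 6]
7. n1.key = true  [true]
8. n1.sig = 21  [S.idx * 2 + 7]
9. n7.sig = false  [false]
10. n7.lab = "qz"  ["qz"]
11. n7.mk = true  [true]
12. n8.env = true  [terminal]
13. n7.tag = true  [f.env == true]
14. n10.key = false  [terminal]
15. n11.fin = "xy"  [terminal]
16. n12.key = false  [terminal]
17. n9.idx = 8  [8]
18. n9.lim = "m"  [if b₀.key then g.fin else "m"]
19. n13.fin = "nn"  [terminal]
20. n6.idx = 21  [len(g.fin) + 19]
21. n6.lim = "nn"  [if B.tag then g.fin else "z"]
22. n14.val = "nn"  [if C.key then S₁.lim else "x"]
23. n14.mk = false  [C.key == false]
24. n14.sig = 11  [S₁.idx * -2 + 53]
25. n15.sig = false  [false]
26. n15.lab = "nnn"  ["n" ++ D.val]
27. n15.mk = false  [false]
28. n16.key = false  [terminal]
29. n17.sig = 2  [terminal]
30. n18.key = false  [terminal]
31. n15.tag = true  [b₁.key == false]
32. n14.key = false  [D.sig > 11]
33. n0.idx = 4  [(if D.key then C.hot else C.sig) - 17]
34. n0.lim = "nnr"  [S₁.lim ++ "r"]

4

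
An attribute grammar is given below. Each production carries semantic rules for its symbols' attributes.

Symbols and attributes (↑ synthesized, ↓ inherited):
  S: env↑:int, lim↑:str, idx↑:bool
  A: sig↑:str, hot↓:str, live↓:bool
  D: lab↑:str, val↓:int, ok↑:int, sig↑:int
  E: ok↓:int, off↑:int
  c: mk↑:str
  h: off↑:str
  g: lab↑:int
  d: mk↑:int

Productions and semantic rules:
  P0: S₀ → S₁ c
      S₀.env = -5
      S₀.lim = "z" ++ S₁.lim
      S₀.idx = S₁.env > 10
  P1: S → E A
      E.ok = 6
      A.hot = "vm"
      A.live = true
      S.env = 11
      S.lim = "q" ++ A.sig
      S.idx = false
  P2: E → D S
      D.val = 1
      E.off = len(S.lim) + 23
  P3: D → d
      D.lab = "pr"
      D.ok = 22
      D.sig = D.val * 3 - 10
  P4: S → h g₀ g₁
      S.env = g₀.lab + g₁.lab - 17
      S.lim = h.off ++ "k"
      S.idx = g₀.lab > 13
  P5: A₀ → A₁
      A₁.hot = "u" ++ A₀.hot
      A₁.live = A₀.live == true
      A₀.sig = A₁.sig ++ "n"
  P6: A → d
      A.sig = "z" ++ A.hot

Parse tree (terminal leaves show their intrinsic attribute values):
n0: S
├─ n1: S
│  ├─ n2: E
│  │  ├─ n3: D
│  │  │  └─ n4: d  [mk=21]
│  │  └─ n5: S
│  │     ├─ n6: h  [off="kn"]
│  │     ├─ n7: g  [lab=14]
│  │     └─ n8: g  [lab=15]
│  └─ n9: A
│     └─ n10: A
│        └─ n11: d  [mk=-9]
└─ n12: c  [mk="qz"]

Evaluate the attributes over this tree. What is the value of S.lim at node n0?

1. n2.ok = 6  [6]
2. n3.val = 1  [1]
3. n4.mk = 21  [terminal]
4. n3.lab = "pr"  ["pr"]
5. n3.ok = 22  [22]
6. n3.sig = -7  [D.val * 3 - 10]
7. n6.off = "kn"  [terminal]
8. n7.lab = 14  [terminal]
9. n8.lab = 15  [terminal]
10. n5.env = 12  [g₀.lab + g₁.lab - 17]
11. n5.lim = "knk"  [h.off ++ "k"]
12. n5.idx = true  [g₀.lab > 13]
13. n2.off = 26  [len(S.lim) + 23]
14. n9.hot = "vm"  ["vm"]
15. n9.live = true  [true]
16. n10.hot = "uvm"  ["u" ++ A₀.hot]
17. n10.live = true  [A₀.live == true]
18. n11.mk = -9  [terminal]
19. n10.sig = "zuvm"  ["z" ++ A.hot]
20. n9.sig = "zuvmn"  [A₁.sig ++ "n"]
21. n1.env = 11  [11]
22. n1.lim = "qzuvmn"  ["q" ++ A.sig]
23. n1.idx = false  [false]
24. n12.mk = "qz"  [terminal]
25. n0.env = -5  [-5]
26. n0.lim = "zqzuvmn"  ["z" ++ S₁.lim]
27. n0.idx = true  [S₁.env > 10]

"zqzuvmn"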